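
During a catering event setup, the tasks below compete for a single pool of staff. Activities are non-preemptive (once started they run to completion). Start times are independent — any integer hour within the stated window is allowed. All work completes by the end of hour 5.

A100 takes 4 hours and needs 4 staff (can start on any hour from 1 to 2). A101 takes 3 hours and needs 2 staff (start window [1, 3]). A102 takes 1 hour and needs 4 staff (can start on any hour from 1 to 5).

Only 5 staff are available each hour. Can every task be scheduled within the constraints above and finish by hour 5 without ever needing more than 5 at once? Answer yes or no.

Total staffer-hours = 26; over 5 hours the average is 26/5 > 5, so some hour must exceed 5.

no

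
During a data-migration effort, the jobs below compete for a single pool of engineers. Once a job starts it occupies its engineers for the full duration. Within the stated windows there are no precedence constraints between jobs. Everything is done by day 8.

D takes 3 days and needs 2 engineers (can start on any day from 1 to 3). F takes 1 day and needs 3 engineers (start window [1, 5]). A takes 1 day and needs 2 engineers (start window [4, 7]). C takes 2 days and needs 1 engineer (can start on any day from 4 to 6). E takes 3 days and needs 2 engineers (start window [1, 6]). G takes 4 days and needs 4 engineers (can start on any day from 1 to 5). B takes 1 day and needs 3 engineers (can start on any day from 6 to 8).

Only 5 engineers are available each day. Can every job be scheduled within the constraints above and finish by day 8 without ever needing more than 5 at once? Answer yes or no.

The minimum achievable peak is 6; 5 < 6, so no feasible schedule stays within the cap.

no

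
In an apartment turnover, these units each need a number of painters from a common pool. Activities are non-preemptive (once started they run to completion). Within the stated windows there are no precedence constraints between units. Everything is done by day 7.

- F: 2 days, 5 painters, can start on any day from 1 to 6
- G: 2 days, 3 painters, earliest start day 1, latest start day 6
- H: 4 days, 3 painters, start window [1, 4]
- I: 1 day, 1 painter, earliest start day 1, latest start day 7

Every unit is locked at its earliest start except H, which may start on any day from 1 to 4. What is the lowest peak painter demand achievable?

H@1: d1:12  d2:11  d3:3  d4:3  d5:0  d6:0  d7:0 → peak 12
H@2: d1:9  d2:11  d3:3  d4:3  d5:3  d6:0  d7:0 → peak 11
H@3: d1:9  d2:8  d3:3  d4:3  d5:3  d6:3  d7:0 → peak 9
H@4: d1:9  d2:8  d3:0  d4:3  d5:3  d6:3  d7:3 → peak 9
Best is H@3, peak 9.

9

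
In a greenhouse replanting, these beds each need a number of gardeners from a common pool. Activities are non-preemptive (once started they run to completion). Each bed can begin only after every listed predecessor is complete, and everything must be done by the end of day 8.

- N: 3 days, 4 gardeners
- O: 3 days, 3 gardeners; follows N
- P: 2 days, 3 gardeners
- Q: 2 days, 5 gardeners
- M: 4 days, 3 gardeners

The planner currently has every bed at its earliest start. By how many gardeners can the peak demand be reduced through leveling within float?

Early-start peak: d1:15  d2:15  d3:7  d4:6  d5:3  d6:3  d7:0  d8:0 ⇒ 15.
Leveled (N@1, O@4, P@1, Q@7, M@3): d1:7  d2:7  d3:7  d4:6  d5:6  d6:6  d7:5  d8:5 ⇒ 7.
Reduction 15 − 7 = 8.

8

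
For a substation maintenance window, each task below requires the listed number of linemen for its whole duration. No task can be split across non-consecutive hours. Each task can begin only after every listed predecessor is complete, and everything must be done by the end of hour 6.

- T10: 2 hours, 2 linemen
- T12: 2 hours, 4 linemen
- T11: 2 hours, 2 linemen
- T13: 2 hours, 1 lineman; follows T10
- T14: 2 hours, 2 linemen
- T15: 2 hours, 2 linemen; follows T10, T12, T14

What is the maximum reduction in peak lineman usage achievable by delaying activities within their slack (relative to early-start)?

5

Early-start peak: h1:10  h2:10  h3:3  h4:3  h5:0  h6:0 ⇒ 10.
Leveled (T10@1, T12@3, T11@5, T13@3, T14@1, T15@5): h1:4  h2:4  h3:5  h4:5  h5:4  h6:4 ⇒ 5.
Reduction 10 − 5 = 5.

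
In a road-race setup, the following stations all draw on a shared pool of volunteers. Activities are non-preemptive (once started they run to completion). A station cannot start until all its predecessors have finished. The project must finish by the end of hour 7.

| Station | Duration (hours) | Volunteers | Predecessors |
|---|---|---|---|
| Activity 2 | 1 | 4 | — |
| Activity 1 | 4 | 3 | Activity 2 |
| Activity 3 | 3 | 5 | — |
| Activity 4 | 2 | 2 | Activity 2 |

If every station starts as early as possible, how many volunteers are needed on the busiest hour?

Early-start schedule: Activity 2@1, Activity 1@2, Activity 3@1, Activity 4@2.
Load per hour: hour 1: 9, hour 2: 10, hour 3: 10, hour 4: 3, hour 5: 3, hour 6: 0, hour 7: 0.
Peak is 10.

10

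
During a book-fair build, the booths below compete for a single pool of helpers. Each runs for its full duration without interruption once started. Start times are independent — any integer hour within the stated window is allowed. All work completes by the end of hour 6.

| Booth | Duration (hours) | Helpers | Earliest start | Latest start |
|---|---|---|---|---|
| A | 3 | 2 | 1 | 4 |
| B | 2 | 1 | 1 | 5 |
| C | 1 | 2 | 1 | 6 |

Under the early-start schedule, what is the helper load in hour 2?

3

At early start, hour 2 has: A, B.
Demand: 2 + 1 = 3.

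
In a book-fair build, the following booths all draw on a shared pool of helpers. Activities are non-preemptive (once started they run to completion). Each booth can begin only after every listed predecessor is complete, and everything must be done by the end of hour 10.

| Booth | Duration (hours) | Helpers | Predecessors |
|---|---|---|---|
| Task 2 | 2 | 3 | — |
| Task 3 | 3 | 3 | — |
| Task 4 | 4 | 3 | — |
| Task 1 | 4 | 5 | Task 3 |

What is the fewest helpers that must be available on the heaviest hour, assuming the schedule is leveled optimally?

Early-start (Task 2@1, Task 3@1, Task 4@1, Task 1@4) gives peak 9: h1:9  h2:9  h3:6  h4:8  h5:5  h6:5  h7:5  h8:0  h9:0  h10:0.
Shift Task 4→3, Task 1→7.
Schedule Task 2@1, Task 3@1, Task 4@3, Task 1@7: h1:6  h2:6  h3:6  h4:3  h5:3  h6:3  h7:5  h8:5  h9:5  h10:5 — peak 6.

6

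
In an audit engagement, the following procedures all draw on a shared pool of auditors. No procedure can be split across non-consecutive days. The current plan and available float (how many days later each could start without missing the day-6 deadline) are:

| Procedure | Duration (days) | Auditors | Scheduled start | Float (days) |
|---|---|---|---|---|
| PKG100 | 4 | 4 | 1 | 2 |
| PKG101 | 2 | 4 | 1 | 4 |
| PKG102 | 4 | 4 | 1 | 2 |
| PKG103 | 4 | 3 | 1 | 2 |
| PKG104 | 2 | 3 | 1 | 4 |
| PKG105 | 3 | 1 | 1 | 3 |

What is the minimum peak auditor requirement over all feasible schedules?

12

Early-start (PKG100@1, PKG101@1, PKG102@1, PKG103@1, PKG104@1, PKG105@1) gives peak 19: d1:19  d2:19  d3:12  d4:11  d5:0  d6:0.
Shift PKG103→3, PKG104→5, PKG105→3.
Schedule PKG100@1, PKG101@1, PKG102@1, PKG103@3, PKG104@5, PKG105@3: d1:12  d2:12  d3:12  d4:12  d5:7  d6:6 — peak 12.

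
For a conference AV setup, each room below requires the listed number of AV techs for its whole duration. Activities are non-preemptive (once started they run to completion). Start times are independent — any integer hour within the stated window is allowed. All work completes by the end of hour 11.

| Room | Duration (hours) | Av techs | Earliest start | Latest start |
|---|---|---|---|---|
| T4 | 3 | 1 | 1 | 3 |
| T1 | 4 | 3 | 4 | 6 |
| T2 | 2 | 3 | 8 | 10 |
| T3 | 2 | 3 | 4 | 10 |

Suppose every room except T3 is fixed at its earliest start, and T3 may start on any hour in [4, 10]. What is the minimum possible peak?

3

T3@4: h1:1  h2:1  h3:1  h4:6  h5:6  h6:3  h7:3  h8:3  h9:3  h10:0  h11:0 → peak 6
T3@5: h1:1  h2:1  h3:1  h4:3  h5:6  h6:6  h7:3  h8:3  h9:3  h10:0  h11:0 → peak 6
T3@6: h1:1  h2:1  h3:1  h4:3  h5:3  h6:6  h7:6  h8:3  h9:3  h10:0  h11:0 → peak 6
T3@7: h1:1  h2:1  h3:1  h4:3  h5:3  h6:3  h7:6  h8:6  h9:3  h10:0  h11:0 → peak 6
T3@8: h1:1  h2:1  h3:1  h4:3  h5:3  h6:3  h7:3  h8:6  h9:6  h10:0  h11:0 → peak 6
T3@9: h1:1  h2:1  h3:1  h4:3  h5:3  h6:3  h7:3  h8:3  h9:6  h10:3  h11:0 → peak 6
T3@10: h1:1  h2:1  h3:1  h4:3  h5:3  h6:3  h7:3  h8:3  h9:3  h10:3  h11:3 → peak 3
Best is T3@10, peak 3.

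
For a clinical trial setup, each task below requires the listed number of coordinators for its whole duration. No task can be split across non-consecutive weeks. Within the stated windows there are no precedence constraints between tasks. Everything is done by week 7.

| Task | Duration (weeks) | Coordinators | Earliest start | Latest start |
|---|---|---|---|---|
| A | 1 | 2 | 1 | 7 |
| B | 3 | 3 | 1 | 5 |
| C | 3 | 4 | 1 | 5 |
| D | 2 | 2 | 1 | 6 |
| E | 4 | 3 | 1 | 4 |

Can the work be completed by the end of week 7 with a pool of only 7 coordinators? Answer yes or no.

Schedule A@1, B@2, C@5, D@5, E@1: w1:5  w2:6  w3:6  w4:6  w5:6  w6:6  w7:4 — peak 6 ≤ 7.

yes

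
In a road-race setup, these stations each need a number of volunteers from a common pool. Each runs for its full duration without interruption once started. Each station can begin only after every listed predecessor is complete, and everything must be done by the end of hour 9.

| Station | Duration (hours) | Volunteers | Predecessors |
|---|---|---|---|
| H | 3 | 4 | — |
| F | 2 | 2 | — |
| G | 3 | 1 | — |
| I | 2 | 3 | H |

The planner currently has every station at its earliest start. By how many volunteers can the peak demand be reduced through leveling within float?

3

Early-start peak: h1:7  h2:7  h3:5  h4:3  h5:3  h6:0  h7:0  h8:0  h9:0 ⇒ 7.
Leveled (H@1, F@4, G@4, I@6): h1:4  h2:4  h3:4  h4:3  h5:3  h6:4  h7:3  h8:0  h9:0 ⇒ 4.
Reduction 7 − 4 = 3.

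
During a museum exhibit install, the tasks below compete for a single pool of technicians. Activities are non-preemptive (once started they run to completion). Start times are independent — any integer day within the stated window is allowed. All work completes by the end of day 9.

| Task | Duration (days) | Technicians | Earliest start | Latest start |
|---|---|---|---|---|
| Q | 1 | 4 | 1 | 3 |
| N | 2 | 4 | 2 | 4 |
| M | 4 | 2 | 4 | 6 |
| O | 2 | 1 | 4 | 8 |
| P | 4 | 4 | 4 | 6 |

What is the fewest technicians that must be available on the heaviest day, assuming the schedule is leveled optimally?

Early-start (Q@1, N@2, M@4, O@4, P@4) gives peak 7: d1:4  d2:4  d3:4  d4:7  d5:7  d6:6  d7:6  d8:0  d9:0.
Shift P→6.
Schedule Q@1, N@2, M@4, O@4, P@6: d1:4  d2:4  d3:4  d4:3  d5:3  d6:6  d7:6  d8:4  d9:4 — peak 6.

6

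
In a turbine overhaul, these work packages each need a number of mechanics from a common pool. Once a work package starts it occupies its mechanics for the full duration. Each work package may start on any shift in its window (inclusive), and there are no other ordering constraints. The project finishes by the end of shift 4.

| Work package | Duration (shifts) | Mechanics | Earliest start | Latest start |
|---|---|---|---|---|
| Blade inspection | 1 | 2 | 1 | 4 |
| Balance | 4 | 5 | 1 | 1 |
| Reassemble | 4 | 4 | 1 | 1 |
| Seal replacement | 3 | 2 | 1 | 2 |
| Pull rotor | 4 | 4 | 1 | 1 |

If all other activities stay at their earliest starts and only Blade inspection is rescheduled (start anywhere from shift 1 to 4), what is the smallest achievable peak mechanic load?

Blade inspection@1: s1:17  s2:15  s3:15  s4:13 → peak 17
Blade inspection@2: s1:15  s2:17  s3:15  s4:13 → peak 17
Blade inspection@3: s1:15  s2:15  s3:17  s4:13 → peak 17
Blade inspection@4: s1:15  s2:15  s3:15  s4:15 → peak 15
Best is Blade inspection@4, peak 15.

15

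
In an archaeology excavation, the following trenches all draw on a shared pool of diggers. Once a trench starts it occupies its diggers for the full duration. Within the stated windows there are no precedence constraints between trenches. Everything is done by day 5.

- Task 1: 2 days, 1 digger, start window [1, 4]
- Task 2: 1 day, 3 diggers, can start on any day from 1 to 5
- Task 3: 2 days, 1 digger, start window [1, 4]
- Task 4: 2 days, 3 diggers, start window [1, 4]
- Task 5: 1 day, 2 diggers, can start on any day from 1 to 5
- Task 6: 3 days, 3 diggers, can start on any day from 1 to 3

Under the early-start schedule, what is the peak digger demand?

Early-start schedule: Task 1@1, Task 2@1, Task 3@1, Task 4@1, Task 5@1, Task 6@1.
Load per day: day 1: 13, day 2: 8, day 3: 3, day 4: 0, day 5: 0.
Peak is 13.

13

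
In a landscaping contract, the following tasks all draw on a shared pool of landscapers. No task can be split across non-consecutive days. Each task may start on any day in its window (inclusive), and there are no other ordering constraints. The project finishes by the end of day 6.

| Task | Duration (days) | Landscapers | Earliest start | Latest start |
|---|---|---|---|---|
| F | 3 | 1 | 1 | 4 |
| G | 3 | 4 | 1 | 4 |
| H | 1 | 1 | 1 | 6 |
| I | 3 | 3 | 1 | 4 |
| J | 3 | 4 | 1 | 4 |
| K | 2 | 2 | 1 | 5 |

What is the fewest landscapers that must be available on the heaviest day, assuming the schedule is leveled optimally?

Early-start (F@1, G@1, H@1, I@1, J@1, K@1) gives peak 15: d1:15  d2:14  d3:12  d4:0  d5:0  d6:0.
Shift I→4, J→4, K→2.
Schedule F@1, G@1, H@1, I@4, J@4, K@2: d1:6  d2:7  d3:7  d4:7  d5:7  d6:7 — peak 7.
Total landscaper-days = 41 over 6 days ⇒ peak ≥ ⌈41/6⌉ = 7, so 7 is optimal.

7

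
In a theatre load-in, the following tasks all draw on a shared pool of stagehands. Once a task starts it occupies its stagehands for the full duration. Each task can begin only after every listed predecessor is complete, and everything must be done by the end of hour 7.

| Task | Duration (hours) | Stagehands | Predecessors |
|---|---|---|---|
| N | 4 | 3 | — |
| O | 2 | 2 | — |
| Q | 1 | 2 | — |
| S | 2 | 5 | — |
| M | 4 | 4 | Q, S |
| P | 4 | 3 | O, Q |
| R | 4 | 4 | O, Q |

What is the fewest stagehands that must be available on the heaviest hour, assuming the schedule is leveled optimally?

14

Schedule N@1, O@1, Q@1, S@1, M@3, P@3, R@3: h1:12  h2:10  h3:14  h4:14  h5:11  h6:11  h7:0 — peak 14.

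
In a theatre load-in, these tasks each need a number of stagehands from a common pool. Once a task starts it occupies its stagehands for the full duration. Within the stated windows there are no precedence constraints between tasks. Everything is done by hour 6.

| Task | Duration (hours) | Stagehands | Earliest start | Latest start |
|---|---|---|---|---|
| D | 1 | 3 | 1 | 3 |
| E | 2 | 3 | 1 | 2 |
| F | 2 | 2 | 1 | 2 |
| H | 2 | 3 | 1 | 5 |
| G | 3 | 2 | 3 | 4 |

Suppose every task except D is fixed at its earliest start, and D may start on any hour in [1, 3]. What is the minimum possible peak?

8

D@1: h1:11  h2:8  h3:2  h4:2  h5:2  h6:0 → peak 11
D@2: h1:8  h2:11  h3:2  h4:2  h5:2  h6:0 → peak 11
D@3: h1:8  h2:8  h3:5  h4:2  h5:2  h6:0 → peak 8
Best is D@3, peak 8.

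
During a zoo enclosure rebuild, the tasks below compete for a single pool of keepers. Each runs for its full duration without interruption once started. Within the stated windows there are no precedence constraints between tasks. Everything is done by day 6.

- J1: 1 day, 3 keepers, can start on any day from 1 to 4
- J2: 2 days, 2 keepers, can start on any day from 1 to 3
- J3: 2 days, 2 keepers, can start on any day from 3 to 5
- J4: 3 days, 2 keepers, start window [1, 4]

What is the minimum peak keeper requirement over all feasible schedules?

Early-start (J1@1, J2@1, J3@3, J4@1) gives peak 7: d1:7  d2:4  d3:4  d4:2  d5:0  d6:0.
Shift J2→2, J4→4.
Schedule J1@1, J2@2, J3@3, J4@4: d1:3  d2:2  d3:4  d4:4  d5:2  d6:2 — peak 4.

4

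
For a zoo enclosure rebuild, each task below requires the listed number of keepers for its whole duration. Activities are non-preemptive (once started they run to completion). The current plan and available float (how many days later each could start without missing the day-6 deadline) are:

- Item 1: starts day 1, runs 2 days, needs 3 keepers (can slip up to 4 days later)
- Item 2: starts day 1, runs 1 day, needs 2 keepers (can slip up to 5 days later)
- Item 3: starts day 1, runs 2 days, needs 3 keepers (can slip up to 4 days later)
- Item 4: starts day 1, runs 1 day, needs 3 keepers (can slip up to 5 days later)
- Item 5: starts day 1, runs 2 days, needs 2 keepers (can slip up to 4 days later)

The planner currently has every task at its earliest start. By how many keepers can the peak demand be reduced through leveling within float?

Early-start peak: d1:13  d2:8  d3:0  d4:0  d5:0  d6:0 ⇒ 13.
Leveled (Item 1@1, Item 2@1, Item 3@3, Item 4@5, Item 5@2): d1:5  d2:5  d3:5  d4:3  d5:3  d6:0 ⇒ 5.
Reduction 13 − 5 = 8.

8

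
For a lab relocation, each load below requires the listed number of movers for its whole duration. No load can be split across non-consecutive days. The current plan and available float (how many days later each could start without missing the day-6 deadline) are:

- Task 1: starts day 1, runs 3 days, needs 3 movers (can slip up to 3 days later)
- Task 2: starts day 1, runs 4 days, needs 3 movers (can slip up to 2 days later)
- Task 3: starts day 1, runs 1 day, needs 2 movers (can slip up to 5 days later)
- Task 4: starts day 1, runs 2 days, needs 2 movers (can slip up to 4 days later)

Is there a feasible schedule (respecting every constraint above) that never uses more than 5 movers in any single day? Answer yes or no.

The minimum achievable peak is 6; 5 < 6, so no feasible schedule stays within the cap.

no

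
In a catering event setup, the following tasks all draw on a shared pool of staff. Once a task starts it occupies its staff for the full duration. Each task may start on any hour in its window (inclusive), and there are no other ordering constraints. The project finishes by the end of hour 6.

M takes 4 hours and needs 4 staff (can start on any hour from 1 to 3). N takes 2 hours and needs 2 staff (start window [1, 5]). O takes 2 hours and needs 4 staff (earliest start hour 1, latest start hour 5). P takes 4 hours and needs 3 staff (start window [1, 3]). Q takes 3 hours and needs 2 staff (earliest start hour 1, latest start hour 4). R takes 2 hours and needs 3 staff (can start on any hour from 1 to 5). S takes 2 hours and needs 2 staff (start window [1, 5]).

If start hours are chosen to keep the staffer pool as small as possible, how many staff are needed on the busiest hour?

10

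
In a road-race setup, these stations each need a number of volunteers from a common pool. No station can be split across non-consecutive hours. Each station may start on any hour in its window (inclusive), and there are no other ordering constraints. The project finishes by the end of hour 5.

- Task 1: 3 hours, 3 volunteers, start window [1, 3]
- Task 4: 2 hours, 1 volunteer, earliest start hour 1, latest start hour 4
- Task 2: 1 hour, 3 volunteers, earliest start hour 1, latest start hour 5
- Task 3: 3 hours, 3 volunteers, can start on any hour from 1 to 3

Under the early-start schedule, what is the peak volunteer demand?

10

Early-start schedule: Task 1@1, Task 4@1, Task 2@1, Task 3@1.
Load per hour: hour 1: 10, hour 2: 7, hour 3: 6, hour 4: 0, hour 5: 0.
Peak is 10.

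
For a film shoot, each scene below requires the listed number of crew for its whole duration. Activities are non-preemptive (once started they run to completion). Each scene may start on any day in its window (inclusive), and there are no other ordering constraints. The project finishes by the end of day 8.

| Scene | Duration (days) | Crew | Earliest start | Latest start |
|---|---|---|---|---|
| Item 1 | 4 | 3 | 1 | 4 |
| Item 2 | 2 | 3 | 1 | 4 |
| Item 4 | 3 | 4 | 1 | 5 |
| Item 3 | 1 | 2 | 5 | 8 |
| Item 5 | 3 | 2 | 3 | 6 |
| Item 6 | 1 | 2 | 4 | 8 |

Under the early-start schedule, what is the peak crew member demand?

Early-start schedule: Item 1@1, Item 2@1, Item 4@1, Item 3@5, Item 5@3, Item 6@4.
Load per day: day 1: 10, day 2: 10, day 3: 9, day 4: 7, day 5: 4, day 6: 0, day 7: 0, day 8: 0.
Peak is 10.

10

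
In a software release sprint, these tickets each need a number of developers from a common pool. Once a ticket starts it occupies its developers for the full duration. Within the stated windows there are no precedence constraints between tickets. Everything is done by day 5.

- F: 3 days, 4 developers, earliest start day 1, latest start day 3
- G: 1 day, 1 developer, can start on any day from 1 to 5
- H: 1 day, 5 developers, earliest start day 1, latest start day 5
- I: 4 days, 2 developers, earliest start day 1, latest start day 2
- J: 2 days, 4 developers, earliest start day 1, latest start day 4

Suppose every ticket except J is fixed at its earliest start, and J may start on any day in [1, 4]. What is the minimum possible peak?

12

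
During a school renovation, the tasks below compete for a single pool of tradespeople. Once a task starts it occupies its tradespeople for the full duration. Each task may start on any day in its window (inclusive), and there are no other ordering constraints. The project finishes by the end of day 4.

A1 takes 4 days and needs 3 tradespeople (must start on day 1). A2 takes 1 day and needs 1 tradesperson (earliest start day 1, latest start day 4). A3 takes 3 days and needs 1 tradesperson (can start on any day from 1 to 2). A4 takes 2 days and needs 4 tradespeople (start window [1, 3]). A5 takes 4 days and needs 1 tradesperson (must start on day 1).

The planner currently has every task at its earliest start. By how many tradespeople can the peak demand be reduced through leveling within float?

1

Early-start peak: d1:10  d2:9  d3:5  d4:4 ⇒ 10.
Leveled (A1@1, A2@1, A3@1, A4@2, A5@1): d1:6  d2:9  d3:9  d4:4 ⇒ 9.
Reduction 10 − 9 = 1.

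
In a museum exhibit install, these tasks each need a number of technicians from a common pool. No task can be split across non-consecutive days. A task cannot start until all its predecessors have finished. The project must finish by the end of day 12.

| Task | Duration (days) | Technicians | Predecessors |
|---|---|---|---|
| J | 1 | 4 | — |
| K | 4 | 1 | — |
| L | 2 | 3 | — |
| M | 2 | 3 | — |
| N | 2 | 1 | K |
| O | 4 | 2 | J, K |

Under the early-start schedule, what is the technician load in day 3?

At early start, day 3 has: K.
Demand: 1 = 1.

1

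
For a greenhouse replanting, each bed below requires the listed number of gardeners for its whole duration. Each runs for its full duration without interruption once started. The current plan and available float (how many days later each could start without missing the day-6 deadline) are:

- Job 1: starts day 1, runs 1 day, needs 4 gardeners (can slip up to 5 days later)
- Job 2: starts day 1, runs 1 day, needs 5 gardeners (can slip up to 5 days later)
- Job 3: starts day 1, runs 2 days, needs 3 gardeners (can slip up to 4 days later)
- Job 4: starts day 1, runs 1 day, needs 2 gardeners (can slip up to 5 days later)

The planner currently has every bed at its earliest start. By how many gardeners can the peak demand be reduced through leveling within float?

Early-start peak: d1:14  d2:3  d3:0  d4:0  d5:0  d6:0 ⇒ 14.
Leveled (Job 1@1, Job 2@2, Job 3@3, Job 4@3): d1:4  d2:5  d3:5  d4:3  d5:0  d6:0 ⇒ 5.
Reduction 14 − 5 = 9.

9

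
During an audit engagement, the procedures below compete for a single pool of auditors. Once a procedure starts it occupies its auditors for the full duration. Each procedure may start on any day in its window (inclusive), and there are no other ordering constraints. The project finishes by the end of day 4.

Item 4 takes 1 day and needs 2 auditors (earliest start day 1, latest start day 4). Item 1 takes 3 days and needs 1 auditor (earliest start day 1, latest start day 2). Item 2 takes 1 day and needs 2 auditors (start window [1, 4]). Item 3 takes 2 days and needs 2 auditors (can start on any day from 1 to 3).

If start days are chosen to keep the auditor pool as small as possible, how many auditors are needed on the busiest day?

Early-start (Item 4@1, Item 1@1, Item 2@1, Item 3@1) gives peak 7: d1:7  d2:3  d3:1  d4:0.
Shift Item 2→2, Item 3→3.
Schedule Item 4@1, Item 1@1, Item 2@2, Item 3@3: d1:3  d2:3  d3:3  d4:2 — peak 3.
Total auditor-days = 11 over 4 days ⇒ peak ≥ ⌈11/4⌉ = 3, so 3 is optimal.

3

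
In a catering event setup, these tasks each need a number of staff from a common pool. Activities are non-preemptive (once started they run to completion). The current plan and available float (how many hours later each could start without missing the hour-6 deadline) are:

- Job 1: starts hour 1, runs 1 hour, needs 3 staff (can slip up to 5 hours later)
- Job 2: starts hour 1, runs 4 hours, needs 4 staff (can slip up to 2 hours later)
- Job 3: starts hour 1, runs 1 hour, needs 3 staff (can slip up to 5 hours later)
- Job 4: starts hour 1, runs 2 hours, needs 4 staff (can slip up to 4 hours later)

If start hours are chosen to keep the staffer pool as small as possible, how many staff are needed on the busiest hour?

7

Early-start (Job 1@1, Job 2@1, Job 3@1, Job 4@1) gives peak 14: h1:14  h2:8  h3:4  h4:4  h5:0  h6:0.
Shift Job 3→2, Job 4→5.
Schedule Job 1@1, Job 2@1, Job 3@2, Job 4@5: h1:7  h2:7  h3:4  h4:4  h5:4  h6:4 — peak 7.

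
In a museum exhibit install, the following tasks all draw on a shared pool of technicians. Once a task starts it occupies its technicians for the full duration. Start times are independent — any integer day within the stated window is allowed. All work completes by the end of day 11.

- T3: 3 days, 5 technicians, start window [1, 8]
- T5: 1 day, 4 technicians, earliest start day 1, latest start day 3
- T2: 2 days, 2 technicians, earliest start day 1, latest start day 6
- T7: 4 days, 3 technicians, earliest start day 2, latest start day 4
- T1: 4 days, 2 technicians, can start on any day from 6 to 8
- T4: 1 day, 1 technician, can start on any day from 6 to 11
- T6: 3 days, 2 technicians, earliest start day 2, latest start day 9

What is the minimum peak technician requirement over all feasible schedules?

Early-start (T3@1, T5@1, T2@1, T7@2, T1@6, T4@6, T6@2) gives peak 12: d1:11  d2:12  d3:10  d4:5  d5:3  d6:3  d7:2  d8:2  d9:2  d10:0  d11:0.
Shift T3→6, T4→9.
Schedule T3@6, T5@1, T2@1, T7@2, T1@6, T4@9, T6@2: d1:6  d2:7  d3:5  d4:5  d5:3  d6:7  d7:7  d8:7  d9:3  d10:0  d11:0 — peak 7.

7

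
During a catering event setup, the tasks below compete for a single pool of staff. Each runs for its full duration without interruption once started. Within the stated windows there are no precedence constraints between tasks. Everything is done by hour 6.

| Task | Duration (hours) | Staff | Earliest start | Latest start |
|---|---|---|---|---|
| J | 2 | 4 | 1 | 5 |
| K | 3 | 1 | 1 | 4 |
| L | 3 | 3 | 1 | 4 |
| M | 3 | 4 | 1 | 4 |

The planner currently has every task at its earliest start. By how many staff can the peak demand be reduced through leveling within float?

Early-start peak: h1:12  h2:12  h3:8  h4:0  h5:0  h6:0 ⇒ 12.
Leveled (J@1, K@1, L@3, M@4): h1:5  h2:5  h3:4  h4:7  h5:7  h6:4 ⇒ 7.
Reduction 12 − 7 = 5.

5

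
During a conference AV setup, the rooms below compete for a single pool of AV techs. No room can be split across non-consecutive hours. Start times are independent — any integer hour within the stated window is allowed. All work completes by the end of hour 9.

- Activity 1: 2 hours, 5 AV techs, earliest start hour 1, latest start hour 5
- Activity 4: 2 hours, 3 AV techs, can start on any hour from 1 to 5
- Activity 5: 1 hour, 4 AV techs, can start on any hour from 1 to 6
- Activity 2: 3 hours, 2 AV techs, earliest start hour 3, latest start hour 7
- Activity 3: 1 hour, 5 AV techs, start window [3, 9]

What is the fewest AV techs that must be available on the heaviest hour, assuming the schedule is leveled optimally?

Early-start (Activity 1@1, Activity 4@1, Activity 5@1, Activity 2@3, Activity 3@3) gives peak 12: h1:12  h2:8  h3:7  h4:2  h5:2  h6:0  h7:0  h8:0  h9:0.
Shift Activity 4→3, Activity 5→5, Activity 2→6, Activity 3→9.
Schedule Activity 1@1, Activity 4@3, Activity 5@5, Activity 2@6, Activity 3@9: h1:5  h2:5  h3:3  h4:3  h5:4  h6:2  h7:2  h8:2  h9:5 — peak 5.

5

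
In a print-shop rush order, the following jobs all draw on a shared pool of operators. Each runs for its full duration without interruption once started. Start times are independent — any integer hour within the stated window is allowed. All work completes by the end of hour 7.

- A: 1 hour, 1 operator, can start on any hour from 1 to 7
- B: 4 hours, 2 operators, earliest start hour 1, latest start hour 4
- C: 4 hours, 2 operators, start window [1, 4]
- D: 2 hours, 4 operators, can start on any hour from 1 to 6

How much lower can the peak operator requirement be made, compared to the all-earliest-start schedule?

5

Early-start peak: h1:9  h2:8  h3:4  h4:4  h5:0  h6:0  h7:0 ⇒ 9.
Leveled (A@1, B@1, C@2, D@6): h1:3  h2:4  h3:4  h4:4  h5:2  h6:4  h7:4 ⇒ 4.
Reduction 9 − 4 = 5.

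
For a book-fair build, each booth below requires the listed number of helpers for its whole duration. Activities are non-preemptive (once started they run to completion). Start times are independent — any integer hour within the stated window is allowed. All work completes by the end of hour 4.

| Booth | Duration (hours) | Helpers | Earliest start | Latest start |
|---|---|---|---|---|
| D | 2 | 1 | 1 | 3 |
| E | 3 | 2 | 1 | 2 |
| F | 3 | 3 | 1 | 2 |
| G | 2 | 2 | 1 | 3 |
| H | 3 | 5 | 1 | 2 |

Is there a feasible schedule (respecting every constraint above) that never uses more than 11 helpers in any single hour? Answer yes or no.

The minimum achievable peak is 12; 11 < 12, so no feasible schedule stays within the cap.

no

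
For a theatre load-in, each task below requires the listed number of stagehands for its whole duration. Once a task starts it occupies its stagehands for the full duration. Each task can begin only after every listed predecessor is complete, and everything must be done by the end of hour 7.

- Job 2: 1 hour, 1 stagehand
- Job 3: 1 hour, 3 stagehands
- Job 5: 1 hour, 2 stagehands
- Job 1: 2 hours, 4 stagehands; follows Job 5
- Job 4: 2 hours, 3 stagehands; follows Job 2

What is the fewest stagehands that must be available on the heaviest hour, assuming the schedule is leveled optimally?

Early-start (Job 2@1, Job 3@1, Job 5@1, Job 1@2, Job 4@2) gives peak 7: h1:6  h2:7  h3:7  h4:0  h5:0  h6:0  h7:0.
Shift Job 5→2, Job 1→3, Job 4→5.
Schedule Job 2@1, Job 3@1, Job 5@2, Job 1@3, Job 4@5: h1:4  h2:2  h3:4  h4:4  h5:3  h6:3  h7:0 — peak 4.

4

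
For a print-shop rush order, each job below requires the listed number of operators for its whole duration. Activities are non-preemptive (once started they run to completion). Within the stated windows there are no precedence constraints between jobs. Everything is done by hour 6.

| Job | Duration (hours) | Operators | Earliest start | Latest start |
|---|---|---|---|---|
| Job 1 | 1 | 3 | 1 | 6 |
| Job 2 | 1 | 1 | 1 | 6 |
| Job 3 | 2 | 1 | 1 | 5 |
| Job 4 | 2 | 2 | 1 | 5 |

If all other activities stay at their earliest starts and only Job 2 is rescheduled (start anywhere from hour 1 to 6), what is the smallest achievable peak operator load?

Job 2@1: h1:7  h2:3  h3:0  h4:0  h5:0  h6:0 → peak 7
Job 2@2: h1:6  h2:4  h3:0  h4:0  h5:0  h6:0 → peak 6
Job 2@3: h1:6  h2:3  h3:1  h4:0  h5:0  h6:0 → peak 6
Job 2@4: h1:6  h2:3  h3:0  h4:1  h5:0  h6:0 → peak 6
Job 2@5: h1:6  h2:3  h3:0  h4:0  h5:1  h6:0 → peak 6
Job 2@6: h1:6  h2:3  h3:0  h4:0  h5:0  h6:1 → peak 6
Best is Job 2@2, peak 6.

6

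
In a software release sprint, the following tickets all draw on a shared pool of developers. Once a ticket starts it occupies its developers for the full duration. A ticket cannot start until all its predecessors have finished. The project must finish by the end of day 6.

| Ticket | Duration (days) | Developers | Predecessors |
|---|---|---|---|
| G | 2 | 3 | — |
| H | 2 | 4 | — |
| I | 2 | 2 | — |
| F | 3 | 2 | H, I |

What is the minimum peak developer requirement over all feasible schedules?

6

Early-start (G@1, H@1, I@1, F@3) gives peak 9: d1:9  d2:9  d3:2  d4:2  d5:2  d6:0.
Shift G→3.
Schedule G@3, H@1, I@1, F@3: d1:6  d2:6  d3:5  d4:5  d5:2  d6:0 — peak 6.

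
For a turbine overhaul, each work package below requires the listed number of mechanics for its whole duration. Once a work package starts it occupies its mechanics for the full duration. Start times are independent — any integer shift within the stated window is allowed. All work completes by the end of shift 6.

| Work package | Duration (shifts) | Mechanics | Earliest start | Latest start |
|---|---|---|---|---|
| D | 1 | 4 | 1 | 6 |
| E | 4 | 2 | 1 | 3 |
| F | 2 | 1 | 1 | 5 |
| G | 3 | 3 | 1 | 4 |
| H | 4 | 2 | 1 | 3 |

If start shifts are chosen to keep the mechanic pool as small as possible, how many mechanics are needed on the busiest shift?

7

Early-start (D@1, E@1, F@1, G@1, H@1) gives peak 12: s1:12  s2:8  s3:7  s4:4  s5:0  s6:0.
Shift G→2, H→3.
Schedule D@1, E@1, F@1, G@2, H@3: s1:7  s2:6  s3:7  s4:7  s5:2  s6:2 — peak 7.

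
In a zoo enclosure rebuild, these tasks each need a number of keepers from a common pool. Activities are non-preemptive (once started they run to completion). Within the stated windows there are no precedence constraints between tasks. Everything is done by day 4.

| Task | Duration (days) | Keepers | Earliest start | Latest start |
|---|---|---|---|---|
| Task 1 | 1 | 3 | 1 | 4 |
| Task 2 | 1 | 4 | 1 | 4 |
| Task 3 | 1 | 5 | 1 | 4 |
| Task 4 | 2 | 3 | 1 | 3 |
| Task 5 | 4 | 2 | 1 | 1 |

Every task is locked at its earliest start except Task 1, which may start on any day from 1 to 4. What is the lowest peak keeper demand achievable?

14

Task 1@1: d1:17  d2:5  d3:2  d4:2 → peak 17
Task 1@2: d1:14  d2:8  d3:2  d4:2 → peak 14
Task 1@3: d1:14  d2:5  d3:5  d4:2 → peak 14
Task 1@4: d1:14  d2:5  d3:2  d4:5 → peak 14
Best is Task 1@2, peak 14.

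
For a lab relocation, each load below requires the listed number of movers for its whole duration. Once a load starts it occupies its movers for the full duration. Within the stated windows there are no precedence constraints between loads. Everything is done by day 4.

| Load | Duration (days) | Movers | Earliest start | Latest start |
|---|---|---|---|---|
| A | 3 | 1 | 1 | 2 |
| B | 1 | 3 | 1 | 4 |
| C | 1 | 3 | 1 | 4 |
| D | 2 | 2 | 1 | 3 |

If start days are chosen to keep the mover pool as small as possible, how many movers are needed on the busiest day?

4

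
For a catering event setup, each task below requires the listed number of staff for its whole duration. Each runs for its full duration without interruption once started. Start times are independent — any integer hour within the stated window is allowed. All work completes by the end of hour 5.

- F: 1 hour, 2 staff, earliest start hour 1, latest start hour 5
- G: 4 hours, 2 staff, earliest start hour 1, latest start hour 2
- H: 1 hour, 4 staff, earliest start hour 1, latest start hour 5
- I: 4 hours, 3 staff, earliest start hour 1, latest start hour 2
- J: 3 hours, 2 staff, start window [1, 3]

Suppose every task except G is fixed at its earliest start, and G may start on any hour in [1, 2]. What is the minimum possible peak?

11

G@1: h1:13  h2:7  h3:7  h4:5  h5:0 → peak 13
G@2: h1:11  h2:7  h3:7  h4:5  h5:2 → peak 11
Best is G@2, peak 11.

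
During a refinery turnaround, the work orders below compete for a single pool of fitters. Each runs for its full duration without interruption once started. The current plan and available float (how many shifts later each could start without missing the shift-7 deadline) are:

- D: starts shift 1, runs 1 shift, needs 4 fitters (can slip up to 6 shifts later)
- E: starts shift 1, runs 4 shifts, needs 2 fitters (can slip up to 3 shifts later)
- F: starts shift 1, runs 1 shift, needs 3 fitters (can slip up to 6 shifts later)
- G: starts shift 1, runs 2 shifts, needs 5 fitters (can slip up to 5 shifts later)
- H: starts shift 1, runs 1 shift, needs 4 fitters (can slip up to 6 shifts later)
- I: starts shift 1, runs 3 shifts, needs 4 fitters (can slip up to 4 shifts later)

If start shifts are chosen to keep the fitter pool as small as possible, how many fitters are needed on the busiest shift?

Early-start (D@1, E@1, F@1, G@1, H@1, I@1) gives peak 22: s1:22  s2:11  s3:6  s4:2  s5:0  s6:0  s7:0.
Shift F→5, G→2, H→4, I→5.
Schedule D@1, E@1, F@5, G@2, H@4, I@5: s1:6  s2:7  s3:7  s4:6  s5:7  s6:4  s7:4 — peak 7.

7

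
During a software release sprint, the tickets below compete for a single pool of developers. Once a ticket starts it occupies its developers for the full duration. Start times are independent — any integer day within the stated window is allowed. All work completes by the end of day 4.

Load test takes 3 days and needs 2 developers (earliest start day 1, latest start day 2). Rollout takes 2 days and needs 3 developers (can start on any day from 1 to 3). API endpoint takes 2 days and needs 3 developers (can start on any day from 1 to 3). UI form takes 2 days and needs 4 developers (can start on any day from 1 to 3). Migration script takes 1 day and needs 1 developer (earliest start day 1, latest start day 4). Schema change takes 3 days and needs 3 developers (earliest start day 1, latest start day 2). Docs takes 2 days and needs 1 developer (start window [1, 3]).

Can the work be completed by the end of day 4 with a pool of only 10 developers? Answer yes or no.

The minimum achievable peak is 11; 10 < 11, so no feasible schedule stays within the cap.

no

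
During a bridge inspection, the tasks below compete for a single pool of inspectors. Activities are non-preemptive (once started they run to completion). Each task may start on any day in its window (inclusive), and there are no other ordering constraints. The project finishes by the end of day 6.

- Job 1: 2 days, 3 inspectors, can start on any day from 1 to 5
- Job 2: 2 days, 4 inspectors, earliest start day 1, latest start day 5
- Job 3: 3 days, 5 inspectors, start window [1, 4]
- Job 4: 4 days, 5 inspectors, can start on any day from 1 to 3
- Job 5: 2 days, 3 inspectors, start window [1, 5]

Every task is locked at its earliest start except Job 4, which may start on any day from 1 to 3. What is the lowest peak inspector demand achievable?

15

Job 4@1: d1:20  d2:20  d3:10  d4:5  d5:0  d6:0 → peak 20
Job 4@2: d1:15  d2:20  d3:10  d4:5  d5:5  d6:0 → peak 20
Job 4@3: d1:15  d2:15  d3:10  d4:5  d5:5  d6:5 → peak 15
Best is Job 4@3, peak 15.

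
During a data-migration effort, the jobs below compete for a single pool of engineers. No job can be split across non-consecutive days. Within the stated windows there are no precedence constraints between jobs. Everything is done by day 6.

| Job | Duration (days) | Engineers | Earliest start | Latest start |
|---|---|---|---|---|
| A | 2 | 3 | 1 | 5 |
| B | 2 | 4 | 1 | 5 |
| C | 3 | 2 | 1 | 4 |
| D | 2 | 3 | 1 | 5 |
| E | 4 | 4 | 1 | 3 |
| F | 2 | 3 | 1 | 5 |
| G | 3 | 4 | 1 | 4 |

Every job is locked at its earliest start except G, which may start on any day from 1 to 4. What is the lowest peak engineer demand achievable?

G@1: d1:23  d2:23  d3:10  d4:4  d5:0  d6:0 → peak 23
G@2: d1:19  d2:23  d3:10  d4:8  d5:0  d6:0 → peak 23
G@3: d1:19  d2:19  d3:10  d4:8  d5:4  d6:0 → peak 19
G@4: d1:19  d2:19  d3:6  d4:8  d5:4  d6:4 → peak 19
Best is G@3, peak 19.

19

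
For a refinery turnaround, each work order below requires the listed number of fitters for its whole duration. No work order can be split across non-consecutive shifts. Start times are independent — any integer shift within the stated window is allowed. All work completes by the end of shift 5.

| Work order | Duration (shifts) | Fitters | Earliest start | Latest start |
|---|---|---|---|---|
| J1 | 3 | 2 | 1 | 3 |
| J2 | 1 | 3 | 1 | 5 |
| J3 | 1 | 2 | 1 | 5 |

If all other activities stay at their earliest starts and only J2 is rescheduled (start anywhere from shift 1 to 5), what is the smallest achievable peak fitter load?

4

J2@1: s1:7  s2:2  s3:2  s4:0  s5:0 → peak 7
J2@2: s1:4  s2:5  s3:2  s4:0  s5:0 → peak 5
J2@3: s1:4  s2:2  s3:5  s4:0  s5:0 → peak 5
J2@4: s1:4  s2:2  s3:2  s4:3  s5:0 → peak 4
J2@5: s1:4  s2:2  s3:2  s4:0  s5:3 → peak 4
Best is J2@4, peak 4.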